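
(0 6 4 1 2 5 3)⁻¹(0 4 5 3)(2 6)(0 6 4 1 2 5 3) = (0 6 1 3)(4 5)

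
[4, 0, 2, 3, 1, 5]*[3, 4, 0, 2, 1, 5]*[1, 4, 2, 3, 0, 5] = [4, 3, 1, 2, 0, 5]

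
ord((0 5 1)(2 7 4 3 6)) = 15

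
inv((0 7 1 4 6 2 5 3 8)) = (0 8 3 5 2 6 4 1 7)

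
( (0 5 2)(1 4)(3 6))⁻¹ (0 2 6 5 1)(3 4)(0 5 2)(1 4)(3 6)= (0 3 2 4 5)(1 6)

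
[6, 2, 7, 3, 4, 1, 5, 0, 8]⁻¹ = [7, 5, 1, 3, 4, 6, 0, 2, 8]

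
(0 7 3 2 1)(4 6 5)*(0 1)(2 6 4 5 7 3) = (0 3 6 7 2)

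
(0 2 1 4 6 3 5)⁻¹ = (0 5 3 6 4 1 2)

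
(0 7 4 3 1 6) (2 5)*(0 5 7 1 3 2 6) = (0 1) (2 7 4) (5 6) 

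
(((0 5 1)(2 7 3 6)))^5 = (0 1 5)(2 7 3 6)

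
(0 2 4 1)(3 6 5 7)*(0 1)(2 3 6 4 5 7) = (0 3 4)(2 5)(6 7)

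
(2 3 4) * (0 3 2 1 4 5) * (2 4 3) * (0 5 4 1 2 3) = (0 3 4 2 1)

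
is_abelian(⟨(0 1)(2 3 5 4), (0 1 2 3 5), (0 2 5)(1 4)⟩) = no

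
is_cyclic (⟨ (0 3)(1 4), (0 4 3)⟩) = no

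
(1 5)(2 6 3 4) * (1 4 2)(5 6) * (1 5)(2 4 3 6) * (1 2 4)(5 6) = (1 4 6 5 3)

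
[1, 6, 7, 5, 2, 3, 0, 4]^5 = [6, 0, 4, 5, 7, 3, 1, 2]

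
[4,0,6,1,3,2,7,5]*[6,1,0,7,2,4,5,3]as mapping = [0→2,1→6,2→5,3→1,4→7,5→0,6→3,7→4]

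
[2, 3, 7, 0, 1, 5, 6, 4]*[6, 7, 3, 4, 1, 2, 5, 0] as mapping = [0→3, 1→4, 2→0, 3→6, 4→7, 5→2, 6→5, 7→1] 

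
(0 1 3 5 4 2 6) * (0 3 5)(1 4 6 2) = (0 4 1 5 6 3)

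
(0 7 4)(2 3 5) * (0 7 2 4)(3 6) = (0 2 6 3 5 4 7)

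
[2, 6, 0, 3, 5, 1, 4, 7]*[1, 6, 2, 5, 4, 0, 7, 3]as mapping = [0→2, 1→7, 2→1, 3→5, 4→0, 5→6, 6→4, 7→3]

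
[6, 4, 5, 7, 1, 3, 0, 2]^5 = [6, 4, 5, 7, 1, 3, 0, 2]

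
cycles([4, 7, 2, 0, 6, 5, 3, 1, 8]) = (0 4 6 3)(1 7)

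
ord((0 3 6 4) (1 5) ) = 4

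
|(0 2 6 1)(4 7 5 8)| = 4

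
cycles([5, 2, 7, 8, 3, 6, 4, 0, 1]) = (0 5 6 4 3 8 1 2 7)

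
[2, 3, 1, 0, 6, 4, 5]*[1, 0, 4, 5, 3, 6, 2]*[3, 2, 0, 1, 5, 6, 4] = [5, 6, 3, 2, 0, 1, 4]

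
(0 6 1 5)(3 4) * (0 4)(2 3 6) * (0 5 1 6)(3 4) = (0 2 4)(3 5)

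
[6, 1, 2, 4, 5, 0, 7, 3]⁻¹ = [5, 1, 2, 7, 3, 4, 0, 6]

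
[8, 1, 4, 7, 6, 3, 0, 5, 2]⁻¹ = [6, 1, 8, 5, 2, 7, 4, 3, 0]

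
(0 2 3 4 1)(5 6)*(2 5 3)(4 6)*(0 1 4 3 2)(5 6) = (0 6 2)(3 5)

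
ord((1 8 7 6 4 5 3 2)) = 8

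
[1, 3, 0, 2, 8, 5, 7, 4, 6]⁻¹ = [2, 0, 3, 1, 7, 5, 8, 6, 4]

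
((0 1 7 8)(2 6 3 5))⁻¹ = (0 8 7 1)(2 5 3 6)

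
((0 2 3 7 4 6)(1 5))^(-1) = (0 6 4 7 3 2)(1 5)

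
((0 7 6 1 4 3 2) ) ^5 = (0 3 1 7 2 4 6) 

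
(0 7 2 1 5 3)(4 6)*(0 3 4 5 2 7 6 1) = (0 6 5 4 1 2)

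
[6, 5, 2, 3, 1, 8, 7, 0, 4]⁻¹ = [7, 4, 2, 3, 8, 1, 0, 6, 5]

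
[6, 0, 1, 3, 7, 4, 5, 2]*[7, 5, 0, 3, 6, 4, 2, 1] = [2, 7, 5, 3, 1, 6, 4, 0]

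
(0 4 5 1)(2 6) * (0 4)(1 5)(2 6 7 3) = (1 4)(2 7 3)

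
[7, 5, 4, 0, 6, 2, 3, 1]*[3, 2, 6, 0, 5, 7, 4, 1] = [1, 7, 5, 3, 4, 6, 0, 2]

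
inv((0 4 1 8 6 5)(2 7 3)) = (0 5 6 8 1 4)(2 3 7)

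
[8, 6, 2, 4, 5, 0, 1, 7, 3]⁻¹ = [5, 6, 2, 8, 3, 4, 1, 7, 0]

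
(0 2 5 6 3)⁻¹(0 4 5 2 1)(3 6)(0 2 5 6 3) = (0 3)(1 2 4 6 5)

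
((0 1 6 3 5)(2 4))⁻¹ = (0 5 3 6 1)(2 4)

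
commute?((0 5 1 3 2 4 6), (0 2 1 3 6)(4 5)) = no:(0 5 1 3 2 4 6) * (0 2 1 3 6)(4 5) = (0 4)(1 6 2 5 3), (0 2 1 3 6)(4 5) * (0 5 1 3 2 4 6) = (0 4 1 2 3)(5 6)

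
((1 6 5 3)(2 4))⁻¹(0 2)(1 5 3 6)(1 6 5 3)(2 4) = (0 4)(1 5 6 3)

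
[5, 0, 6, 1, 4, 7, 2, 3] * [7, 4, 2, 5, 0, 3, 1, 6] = [3, 7, 1, 4, 0, 6, 2, 5]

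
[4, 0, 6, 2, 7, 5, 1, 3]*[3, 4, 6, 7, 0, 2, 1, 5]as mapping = [0→0, 1→3, 2→1, 3→6, 4→5, 5→2, 6→4, 7→7]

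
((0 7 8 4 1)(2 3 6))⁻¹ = (0 1 4 8 7)(2 6 3)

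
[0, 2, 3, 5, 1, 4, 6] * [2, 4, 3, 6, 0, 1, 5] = [2, 3, 6, 1, 4, 0, 5] 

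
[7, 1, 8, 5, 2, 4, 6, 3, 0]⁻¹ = [8, 1, 4, 7, 5, 3, 6, 0, 2]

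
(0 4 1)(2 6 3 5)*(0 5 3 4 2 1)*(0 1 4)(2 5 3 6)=(0 5 4 1 3 6)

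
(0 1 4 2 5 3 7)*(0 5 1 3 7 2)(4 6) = (0 3 2 1 6 4)(5 7)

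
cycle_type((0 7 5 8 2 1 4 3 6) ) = 9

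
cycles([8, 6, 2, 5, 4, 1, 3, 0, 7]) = (0 8 7)(1 6 3 5)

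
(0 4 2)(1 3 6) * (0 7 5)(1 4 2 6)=(0 2 7 5)(1 3)(4 6)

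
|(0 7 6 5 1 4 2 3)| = 8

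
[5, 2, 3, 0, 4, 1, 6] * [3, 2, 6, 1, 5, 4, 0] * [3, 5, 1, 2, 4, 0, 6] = [4, 6, 5, 2, 0, 1, 3]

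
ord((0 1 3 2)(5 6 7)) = 12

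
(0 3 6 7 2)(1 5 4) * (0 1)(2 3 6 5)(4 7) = (0 6 4)(1 2)(3 5 7)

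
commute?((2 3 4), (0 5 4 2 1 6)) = no:(2 3 4) * (0 5 4 2 1 6) = (0 5 4 1 6)(2 3), (0 5 4 2 1 6) * (2 3 4) = (0 5 2 1 6)(3 4)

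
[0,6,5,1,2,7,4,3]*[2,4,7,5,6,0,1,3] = [2,1,0,4,7,3,6,5]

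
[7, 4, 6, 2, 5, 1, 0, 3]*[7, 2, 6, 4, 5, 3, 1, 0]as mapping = [0→0, 1→5, 2→1, 3→6, 4→3, 5→2, 6→7, 7→4]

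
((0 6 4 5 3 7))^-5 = (0 6 4 5 3 7)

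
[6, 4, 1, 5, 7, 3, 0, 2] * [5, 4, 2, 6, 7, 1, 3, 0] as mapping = [0→3, 1→7, 2→4, 3→1, 4→0, 5→6, 6→5, 7→2] 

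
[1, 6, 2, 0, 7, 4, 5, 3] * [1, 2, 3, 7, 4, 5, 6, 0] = [2, 6, 3, 1, 0, 4, 5, 7]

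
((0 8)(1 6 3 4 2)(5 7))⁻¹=(0 8)(1 2 4 3 6)(5 7)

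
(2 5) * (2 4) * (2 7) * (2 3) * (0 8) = (0 8)(2 5 4 7 3)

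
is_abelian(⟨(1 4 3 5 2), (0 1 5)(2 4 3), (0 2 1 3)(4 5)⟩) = no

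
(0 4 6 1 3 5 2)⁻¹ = (0 2 5 3 1 6 4)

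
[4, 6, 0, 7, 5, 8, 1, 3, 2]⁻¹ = [2, 6, 8, 7, 0, 4, 1, 3, 5]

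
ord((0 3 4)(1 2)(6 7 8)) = 6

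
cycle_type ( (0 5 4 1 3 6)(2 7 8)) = 3.6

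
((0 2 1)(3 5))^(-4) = (0 1 2)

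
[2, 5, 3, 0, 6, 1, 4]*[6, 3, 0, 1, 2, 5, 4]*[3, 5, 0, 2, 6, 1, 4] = [3, 1, 5, 4, 6, 2, 0]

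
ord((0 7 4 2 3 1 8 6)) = 8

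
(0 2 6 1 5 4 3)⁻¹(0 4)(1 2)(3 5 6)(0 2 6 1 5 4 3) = (0 4 1)(2 3)(5 6)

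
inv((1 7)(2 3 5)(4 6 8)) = (1 7)(2 5 3)(4 8 6)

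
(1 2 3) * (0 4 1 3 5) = (0 4 1 2 5)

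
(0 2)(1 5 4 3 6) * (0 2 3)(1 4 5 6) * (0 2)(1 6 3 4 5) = (0 4 2)(1 3 6 5)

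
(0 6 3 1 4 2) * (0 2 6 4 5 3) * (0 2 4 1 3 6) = (0 1 5 6 2 4)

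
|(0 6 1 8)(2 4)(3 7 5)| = 12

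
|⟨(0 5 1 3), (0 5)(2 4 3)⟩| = 720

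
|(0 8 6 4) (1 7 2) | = 12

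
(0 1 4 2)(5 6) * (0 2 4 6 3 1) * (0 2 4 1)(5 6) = (0 2 4 1 5 3)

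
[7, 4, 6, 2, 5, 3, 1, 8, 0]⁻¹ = [8, 6, 3, 5, 1, 4, 2, 0, 7]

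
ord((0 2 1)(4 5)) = 6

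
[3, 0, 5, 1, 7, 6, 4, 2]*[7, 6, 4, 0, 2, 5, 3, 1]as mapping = [0→0, 1→7, 2→5, 3→6, 4→1, 5→3, 6→2, 7→4]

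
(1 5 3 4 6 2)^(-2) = (1 6 3)(2 4 5)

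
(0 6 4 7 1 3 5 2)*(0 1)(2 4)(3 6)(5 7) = (0 3 7)(1 6 2)(4 5)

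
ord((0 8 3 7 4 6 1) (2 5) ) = 14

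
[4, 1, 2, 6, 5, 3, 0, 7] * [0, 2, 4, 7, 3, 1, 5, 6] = [3, 2, 4, 5, 1, 7, 0, 6]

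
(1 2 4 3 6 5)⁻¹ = (1 5 6 3 4 2)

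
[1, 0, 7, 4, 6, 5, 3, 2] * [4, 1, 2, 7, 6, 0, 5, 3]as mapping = [0→1, 1→4, 2→3, 3→6, 4→5, 5→0, 6→7, 7→2]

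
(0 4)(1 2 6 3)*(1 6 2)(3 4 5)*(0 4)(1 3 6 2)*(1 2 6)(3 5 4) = (0 4 3 6)(1 5)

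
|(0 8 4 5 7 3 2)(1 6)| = 14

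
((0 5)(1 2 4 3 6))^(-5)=(0 5)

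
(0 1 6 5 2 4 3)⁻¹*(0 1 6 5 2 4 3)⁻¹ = (0 4 5 1 3 2 6)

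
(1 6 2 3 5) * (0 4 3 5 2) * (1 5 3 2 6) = (0 4 2 3 6) 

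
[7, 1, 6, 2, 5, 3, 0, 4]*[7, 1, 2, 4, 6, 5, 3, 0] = [0, 1, 3, 2, 5, 4, 7, 6]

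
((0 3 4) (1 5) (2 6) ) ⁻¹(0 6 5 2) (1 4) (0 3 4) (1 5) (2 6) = (0 5) (1 6 3 2) 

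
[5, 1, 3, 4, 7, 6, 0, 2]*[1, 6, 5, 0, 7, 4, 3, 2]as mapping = [0→4, 1→6, 2→0, 3→7, 4→2, 5→3, 6→1, 7→5]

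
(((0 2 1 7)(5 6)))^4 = ()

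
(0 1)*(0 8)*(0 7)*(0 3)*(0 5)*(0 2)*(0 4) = (0 1 8 7 3 5 2 4)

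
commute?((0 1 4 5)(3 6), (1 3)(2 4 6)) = no:(0 1 4 5)(3 6)*(1 3)(2 4 6) = (0 3 2 4 5)(1 6), (1 3)(2 4 6)*(0 1 4 5)(3 6) = (0 1 6 2 5)(3 4)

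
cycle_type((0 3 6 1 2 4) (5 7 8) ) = 3.6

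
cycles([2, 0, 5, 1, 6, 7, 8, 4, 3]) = (0 2 5 7 4 6 8 3 1)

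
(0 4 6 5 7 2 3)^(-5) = (0 6 7 3 4 5 2)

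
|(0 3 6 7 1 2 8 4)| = 8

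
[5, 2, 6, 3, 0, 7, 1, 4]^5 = [5, 6, 1, 3, 0, 7, 2, 4]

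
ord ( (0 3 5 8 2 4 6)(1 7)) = 14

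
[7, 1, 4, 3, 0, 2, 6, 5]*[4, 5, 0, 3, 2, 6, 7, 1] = [1, 5, 2, 3, 4, 0, 7, 6]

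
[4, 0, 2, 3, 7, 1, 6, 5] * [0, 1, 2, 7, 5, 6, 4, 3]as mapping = [0→5, 1→0, 2→2, 3→7, 4→3, 5→1, 6→4, 7→6]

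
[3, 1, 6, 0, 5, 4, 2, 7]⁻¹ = [3, 1, 6, 0, 5, 4, 2, 7]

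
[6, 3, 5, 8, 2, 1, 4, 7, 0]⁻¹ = [8, 5, 4, 1, 6, 2, 0, 7, 3]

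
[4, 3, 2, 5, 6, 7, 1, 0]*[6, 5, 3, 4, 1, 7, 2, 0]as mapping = [0→1, 1→4, 2→3, 3→7, 4→2, 5→0, 6→5, 7→6]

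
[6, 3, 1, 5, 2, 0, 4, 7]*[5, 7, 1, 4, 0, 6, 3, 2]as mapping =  [0→3, 1→4, 2→7, 3→6, 4→1, 5→5, 6→0, 7→2]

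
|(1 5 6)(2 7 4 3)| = 12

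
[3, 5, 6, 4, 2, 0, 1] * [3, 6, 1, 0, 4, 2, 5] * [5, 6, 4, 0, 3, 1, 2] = [5, 4, 1, 3, 6, 0, 2]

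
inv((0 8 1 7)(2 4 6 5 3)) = (0 7 1 8)(2 3 5 6 4)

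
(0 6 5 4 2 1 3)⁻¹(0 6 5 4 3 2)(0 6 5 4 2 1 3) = (0 1 6 5 4 2)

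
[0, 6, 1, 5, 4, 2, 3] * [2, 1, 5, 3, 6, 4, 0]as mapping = [0→2, 1→0, 2→1, 3→4, 4→6, 5→5, 6→3]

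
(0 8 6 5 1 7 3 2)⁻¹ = (0 2 3 7 1 5 6 8)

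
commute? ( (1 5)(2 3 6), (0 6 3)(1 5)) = no: (1 5)(2 3 6) * (0 6 3)(1 5) = (0 6 2), (0 6 3)(1 5) * (1 5)(2 3 6) = (0 2 3)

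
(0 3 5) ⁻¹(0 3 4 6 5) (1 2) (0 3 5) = (0 3 5 4 6) (1 2) 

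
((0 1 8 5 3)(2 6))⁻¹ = (0 3 5 8 1)(2 6)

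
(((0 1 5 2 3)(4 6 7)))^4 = (0 3 2 5 1)(4 6 7)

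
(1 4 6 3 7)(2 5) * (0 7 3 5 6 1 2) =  (0 7 2 6 5)(1 4)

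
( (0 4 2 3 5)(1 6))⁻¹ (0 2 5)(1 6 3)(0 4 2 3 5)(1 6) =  (0 4 3)(1 5 6)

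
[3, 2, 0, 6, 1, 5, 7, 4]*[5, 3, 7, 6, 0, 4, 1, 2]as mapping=[0→6, 1→7, 2→5, 3→1, 4→3, 5→4, 6→2, 7→0]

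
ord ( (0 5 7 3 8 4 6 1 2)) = 9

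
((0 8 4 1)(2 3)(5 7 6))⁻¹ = (0 1 4 8)(2 3)(5 6 7)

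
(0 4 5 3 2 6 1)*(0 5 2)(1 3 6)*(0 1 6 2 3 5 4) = (1 4 3)(2 6 5)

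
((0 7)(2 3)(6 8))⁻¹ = (0 7)(2 3)(6 8)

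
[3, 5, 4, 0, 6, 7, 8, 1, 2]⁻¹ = [3, 7, 8, 0, 2, 1, 4, 5, 6]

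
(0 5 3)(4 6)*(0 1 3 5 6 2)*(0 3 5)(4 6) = (0 4 2 3 1 5)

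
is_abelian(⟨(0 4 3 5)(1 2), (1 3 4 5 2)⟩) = no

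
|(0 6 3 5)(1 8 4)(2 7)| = 12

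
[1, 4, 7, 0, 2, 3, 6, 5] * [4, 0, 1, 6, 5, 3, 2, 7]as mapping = [0→0, 1→5, 2→7, 3→4, 4→1, 5→6, 6→2, 7→3]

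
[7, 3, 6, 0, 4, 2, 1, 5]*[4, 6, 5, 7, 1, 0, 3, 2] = [2, 7, 3, 4, 1, 5, 6, 0]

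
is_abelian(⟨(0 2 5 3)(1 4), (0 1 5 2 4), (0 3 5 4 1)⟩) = no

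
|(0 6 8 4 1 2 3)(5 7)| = 14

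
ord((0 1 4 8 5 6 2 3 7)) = 9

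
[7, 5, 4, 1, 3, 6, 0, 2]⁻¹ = [6, 3, 7, 4, 2, 1, 5, 0]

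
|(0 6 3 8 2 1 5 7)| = 8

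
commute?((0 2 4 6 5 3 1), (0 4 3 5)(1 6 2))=no:(0 2 4 6 5 3 1) * (0 4 3 5)(1 6 2)=(0 1 4 2 3 6), (0 4 3 5)(1 6 2) * (0 2 4 6 5 3 1)=(0 6 4 1 5 2)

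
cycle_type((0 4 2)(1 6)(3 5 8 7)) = 2.3.4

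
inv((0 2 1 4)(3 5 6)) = (0 4 1 2)(3 6 5)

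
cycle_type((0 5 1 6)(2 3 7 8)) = 4^2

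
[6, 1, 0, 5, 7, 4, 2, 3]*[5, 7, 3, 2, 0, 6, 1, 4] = [1, 7, 5, 6, 4, 0, 3, 2]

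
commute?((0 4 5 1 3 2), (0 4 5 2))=no:(0 4 5 1 3 2)*(0 4 5 2)=(0 5 1 3)(2 4), (0 4 5 2)*(0 4 5 1 3 2)=(0 5)(1 3 2 4)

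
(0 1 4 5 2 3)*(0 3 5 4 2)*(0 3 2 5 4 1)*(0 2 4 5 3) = (0 2 5)(1 3 4)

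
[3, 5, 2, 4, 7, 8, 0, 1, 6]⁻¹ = [6, 7, 2, 0, 3, 1, 8, 4, 5]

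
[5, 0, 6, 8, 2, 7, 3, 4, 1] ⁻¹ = [1, 8, 4, 6, 7, 0, 2, 5, 3] 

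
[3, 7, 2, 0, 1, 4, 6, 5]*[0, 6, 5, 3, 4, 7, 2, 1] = [3, 1, 5, 0, 6, 4, 2, 7]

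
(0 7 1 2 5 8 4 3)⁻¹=(0 3 4 8 5 2 1 7)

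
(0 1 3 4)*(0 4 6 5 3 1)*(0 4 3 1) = (0 4 3 6 5 1)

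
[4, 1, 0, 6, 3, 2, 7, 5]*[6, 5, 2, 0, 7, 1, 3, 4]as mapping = [0→7, 1→5, 2→6, 3→3, 4→0, 5→2, 6→4, 7→1]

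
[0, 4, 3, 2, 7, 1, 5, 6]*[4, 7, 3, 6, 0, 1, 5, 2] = [4, 0, 6, 3, 2, 7, 1, 5]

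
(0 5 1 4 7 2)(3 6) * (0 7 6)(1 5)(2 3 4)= (0 1 2 7 3)(4 6)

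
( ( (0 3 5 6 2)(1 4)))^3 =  (0 6 3 2 5)(1 4)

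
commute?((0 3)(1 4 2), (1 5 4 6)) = no:(0 3)(1 4 2)*(1 5 4 6) = (0 3)(1 6)(2 5 4), (1 5 4 6)*(0 3)(1 4 2) = (0 3)(1 5 2)(4 6)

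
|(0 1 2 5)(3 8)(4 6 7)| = 12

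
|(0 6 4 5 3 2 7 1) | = 8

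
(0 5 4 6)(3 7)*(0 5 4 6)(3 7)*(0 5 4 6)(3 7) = (0 6 4 5)(3 7)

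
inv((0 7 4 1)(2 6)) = (0 1 4 7)(2 6)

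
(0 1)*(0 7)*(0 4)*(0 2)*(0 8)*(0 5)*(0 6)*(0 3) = (0 1 7 4 2 8 5 6 3)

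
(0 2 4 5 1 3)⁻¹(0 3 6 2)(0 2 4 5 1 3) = (0 6 4 2)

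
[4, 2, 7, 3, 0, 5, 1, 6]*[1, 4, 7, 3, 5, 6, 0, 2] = [5, 7, 2, 3, 1, 6, 4, 0]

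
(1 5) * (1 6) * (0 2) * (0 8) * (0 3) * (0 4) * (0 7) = (0 2 8 3 4 7)(1 5 6)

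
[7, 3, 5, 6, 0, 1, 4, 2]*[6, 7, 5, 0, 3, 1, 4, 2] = [2, 0, 1, 4, 6, 7, 3, 5]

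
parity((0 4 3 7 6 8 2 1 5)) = even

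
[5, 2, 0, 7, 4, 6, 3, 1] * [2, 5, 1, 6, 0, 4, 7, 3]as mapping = [0→4, 1→1, 2→2, 3→3, 4→0, 5→7, 6→6, 7→5]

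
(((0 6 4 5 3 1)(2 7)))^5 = (0 1 3 5 4 6)(2 7)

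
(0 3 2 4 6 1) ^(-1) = (0 1 6 4 2 3) 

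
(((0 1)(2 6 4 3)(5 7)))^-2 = (2 4)(3 6)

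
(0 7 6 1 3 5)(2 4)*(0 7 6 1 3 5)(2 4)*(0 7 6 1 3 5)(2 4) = (0 1)(2 4)(3 7)(5 6)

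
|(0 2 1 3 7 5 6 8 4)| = 9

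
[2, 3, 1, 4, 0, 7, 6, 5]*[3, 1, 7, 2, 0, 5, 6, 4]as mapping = [0→7, 1→2, 2→1, 3→0, 4→3, 5→4, 6→6, 7→5]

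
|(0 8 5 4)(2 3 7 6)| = 4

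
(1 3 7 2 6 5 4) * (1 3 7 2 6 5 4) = (1 7 6 4 3 2 5)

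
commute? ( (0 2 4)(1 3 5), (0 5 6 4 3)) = no: (0 2 4)(1 3 5) * (0 5 6 4 3) = (0 2 3 6 4 5 1), (0 5 6 4 3) * (0 2 4)(1 3 5) = (0 1 3 2 4 5 6)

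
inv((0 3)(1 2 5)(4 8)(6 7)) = (0 3)(1 5 2)(4 8)(6 7)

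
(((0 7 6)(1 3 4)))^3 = ()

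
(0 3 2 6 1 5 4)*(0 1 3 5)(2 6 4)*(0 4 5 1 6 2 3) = (0 1 4 6)(2 5 3)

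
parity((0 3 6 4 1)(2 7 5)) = even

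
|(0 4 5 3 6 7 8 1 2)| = 9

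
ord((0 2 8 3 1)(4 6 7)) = 15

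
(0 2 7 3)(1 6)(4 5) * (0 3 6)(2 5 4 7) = (0 5 7 6 1)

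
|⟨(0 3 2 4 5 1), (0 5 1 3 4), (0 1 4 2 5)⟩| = 720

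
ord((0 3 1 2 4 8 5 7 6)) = 9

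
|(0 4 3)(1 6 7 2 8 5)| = 6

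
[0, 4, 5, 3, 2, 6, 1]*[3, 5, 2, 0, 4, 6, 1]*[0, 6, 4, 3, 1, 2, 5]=[3, 1, 5, 0, 4, 6, 2]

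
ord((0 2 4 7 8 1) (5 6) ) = 6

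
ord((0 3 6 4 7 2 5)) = 7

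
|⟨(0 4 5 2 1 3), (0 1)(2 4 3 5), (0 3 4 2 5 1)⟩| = 720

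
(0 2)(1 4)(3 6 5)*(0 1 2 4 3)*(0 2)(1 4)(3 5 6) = (0 1 5 2 4)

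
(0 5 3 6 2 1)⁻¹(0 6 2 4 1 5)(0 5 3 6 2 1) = (0 3 5 2 1 4)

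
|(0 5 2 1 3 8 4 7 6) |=9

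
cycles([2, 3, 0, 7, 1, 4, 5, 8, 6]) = (0 2)(1 3 7 8 6 5 4)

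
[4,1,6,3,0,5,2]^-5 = [4,1,6,3,0,5,2]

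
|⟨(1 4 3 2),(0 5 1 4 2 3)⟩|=720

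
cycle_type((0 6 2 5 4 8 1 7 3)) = 9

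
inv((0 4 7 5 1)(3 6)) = (0 1 5 7 4)(3 6)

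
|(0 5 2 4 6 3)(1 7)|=6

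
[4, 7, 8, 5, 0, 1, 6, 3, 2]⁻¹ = [4, 5, 8, 7, 0, 3, 6, 1, 2]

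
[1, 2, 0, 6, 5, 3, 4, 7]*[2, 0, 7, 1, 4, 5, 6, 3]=[0, 7, 2, 6, 5, 1, 4, 3]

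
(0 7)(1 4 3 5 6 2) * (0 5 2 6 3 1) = (0 7 5 3 2)(1 4)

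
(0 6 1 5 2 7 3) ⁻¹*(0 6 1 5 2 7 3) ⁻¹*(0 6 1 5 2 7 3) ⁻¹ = (0 2 6 7 1 3 5) 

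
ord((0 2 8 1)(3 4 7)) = 12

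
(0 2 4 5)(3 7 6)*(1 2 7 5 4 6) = (0 7 1 2 6 3 5)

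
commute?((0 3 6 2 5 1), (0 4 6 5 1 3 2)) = no:(0 3 6 2 5 1)*(0 4 6 5 1 3 2) = (0 2 1 4 6)(3 5), (0 4 6 5 1 3 2)*(0 3 6 2 5 1) = (0 4 2 3 5)(1 6)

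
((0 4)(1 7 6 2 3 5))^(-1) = (0 4)(1 5 3 2 6 7)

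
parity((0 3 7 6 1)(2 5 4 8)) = odd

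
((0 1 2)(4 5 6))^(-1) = (0 2 1)(4 6 5)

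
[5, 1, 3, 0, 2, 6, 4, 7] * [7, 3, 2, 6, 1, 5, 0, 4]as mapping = [0→5, 1→3, 2→6, 3→7, 4→2, 5→0, 6→1, 7→4]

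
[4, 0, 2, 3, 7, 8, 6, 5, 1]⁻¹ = [1, 8, 2, 3, 0, 7, 6, 4, 5]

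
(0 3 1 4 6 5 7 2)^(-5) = (0 4 7 3 6 2 1 5)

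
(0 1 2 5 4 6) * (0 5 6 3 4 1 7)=(0 7)(1 2 6 5)(3 4)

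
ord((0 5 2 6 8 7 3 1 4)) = 9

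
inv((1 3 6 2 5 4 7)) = (1 7 4 5 2 6 3)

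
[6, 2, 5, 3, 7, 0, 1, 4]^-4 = [6, 2, 5, 3, 4, 0, 1, 7]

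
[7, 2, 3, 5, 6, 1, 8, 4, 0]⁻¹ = [8, 5, 1, 2, 7, 3, 4, 0, 6]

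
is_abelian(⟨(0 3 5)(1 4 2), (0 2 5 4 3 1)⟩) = yes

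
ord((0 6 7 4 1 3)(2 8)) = 6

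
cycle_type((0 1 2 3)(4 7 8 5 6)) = 4.5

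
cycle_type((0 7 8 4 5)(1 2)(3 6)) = 2^2.5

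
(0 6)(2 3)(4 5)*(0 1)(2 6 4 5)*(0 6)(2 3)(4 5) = (0 5 4 3)(1 6)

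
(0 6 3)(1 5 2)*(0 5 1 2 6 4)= (0 4)(3 5 6)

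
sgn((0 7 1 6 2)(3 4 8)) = 1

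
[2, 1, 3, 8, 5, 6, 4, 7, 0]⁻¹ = [8, 1, 0, 2, 6, 4, 5, 7, 3]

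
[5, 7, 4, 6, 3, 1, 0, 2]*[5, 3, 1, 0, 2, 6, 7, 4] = [6, 4, 2, 7, 0, 3, 5, 1]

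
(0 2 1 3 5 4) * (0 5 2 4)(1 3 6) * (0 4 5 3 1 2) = (0 5 4 3)(1 6 2)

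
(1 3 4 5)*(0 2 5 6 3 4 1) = (0 2 5)(1 4 6 3)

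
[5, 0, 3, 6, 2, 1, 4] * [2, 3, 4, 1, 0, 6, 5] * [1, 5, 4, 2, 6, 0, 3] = [3, 4, 5, 0, 6, 2, 1] 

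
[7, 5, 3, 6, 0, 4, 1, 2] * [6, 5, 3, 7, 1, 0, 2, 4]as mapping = [0→4, 1→0, 2→7, 3→2, 4→6, 5→1, 6→5, 7→3]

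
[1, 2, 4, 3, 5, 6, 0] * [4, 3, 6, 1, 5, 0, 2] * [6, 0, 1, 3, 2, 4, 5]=[3, 5, 4, 0, 6, 1, 2]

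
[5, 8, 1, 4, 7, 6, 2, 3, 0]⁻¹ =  [8, 2, 6, 7, 3, 0, 5, 4, 1]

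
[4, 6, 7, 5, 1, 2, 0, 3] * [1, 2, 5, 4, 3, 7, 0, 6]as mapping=[0→3, 1→0, 2→6, 3→7, 4→2, 5→5, 6→1, 7→4]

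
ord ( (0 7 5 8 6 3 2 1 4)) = 9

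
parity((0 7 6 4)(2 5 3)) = odd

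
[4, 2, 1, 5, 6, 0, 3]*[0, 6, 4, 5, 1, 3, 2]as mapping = [0→1, 1→4, 2→6, 3→3, 4→2, 5→0, 6→5]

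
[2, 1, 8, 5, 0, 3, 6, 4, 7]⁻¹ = [4, 1, 0, 5, 7, 3, 6, 8, 2]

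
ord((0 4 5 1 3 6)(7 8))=6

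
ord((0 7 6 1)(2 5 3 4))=4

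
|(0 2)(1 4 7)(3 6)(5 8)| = 6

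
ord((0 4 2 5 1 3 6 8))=8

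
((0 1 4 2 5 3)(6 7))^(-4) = (0 4 5)(1 2 3)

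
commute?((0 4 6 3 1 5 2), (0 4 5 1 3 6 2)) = no:(0 4 6 3 1 5 2)*(0 4 5 1 3 6 2) = (0 5)(2 4), (0 4 5 1 3 6 2)*(0 4 6 3 1 5 2) = (0 6)(2 4)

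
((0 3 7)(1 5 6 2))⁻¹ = (0 7 3)(1 2 6 5)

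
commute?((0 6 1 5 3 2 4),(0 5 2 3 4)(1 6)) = no:(0 6 1 5 3 2 4)*(0 5 2 3 4)(1 6) = (0 1 2)(4 5),(0 5 2 3 4)(1 6)*(0 6 1 5 3 2 4) = (0 3)(4 6 5)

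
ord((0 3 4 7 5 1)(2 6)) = 6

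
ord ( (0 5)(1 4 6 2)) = 4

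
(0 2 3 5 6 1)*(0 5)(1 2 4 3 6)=(0 4 3)(1 5)(2 6)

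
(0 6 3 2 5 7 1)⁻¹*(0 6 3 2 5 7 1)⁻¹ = (0 7 2 6 1 5 3)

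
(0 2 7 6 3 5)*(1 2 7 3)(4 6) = (0 7 4 6 1 2 3 5)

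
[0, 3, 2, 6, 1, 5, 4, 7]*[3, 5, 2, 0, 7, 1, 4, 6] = [3, 0, 2, 4, 5, 1, 7, 6]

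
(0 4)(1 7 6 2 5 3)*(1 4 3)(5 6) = (0 3 4)(1 7 5)(2 6)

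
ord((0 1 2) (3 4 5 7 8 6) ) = 6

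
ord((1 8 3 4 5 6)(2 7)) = 6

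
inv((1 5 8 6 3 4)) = (1 4 3 6 8 5)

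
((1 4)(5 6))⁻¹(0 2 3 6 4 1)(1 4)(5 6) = (0 2 3 5 1 4)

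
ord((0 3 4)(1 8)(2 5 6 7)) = 12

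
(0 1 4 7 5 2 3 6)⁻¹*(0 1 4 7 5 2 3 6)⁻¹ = (0 3 5 4)(1 6 2 7)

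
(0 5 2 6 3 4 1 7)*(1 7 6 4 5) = (0 1 6 3 5 2 4 7)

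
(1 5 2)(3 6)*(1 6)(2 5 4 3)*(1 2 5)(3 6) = (1 4 6 5)(2 3)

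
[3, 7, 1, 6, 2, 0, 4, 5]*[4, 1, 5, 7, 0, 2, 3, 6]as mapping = [0→7, 1→6, 2→1, 3→3, 4→5, 5→4, 6→0, 7→2]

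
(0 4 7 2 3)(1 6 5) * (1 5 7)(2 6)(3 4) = (0 3)(1 2 4)(6 7)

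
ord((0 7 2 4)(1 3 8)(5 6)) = 12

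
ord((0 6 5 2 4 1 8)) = 7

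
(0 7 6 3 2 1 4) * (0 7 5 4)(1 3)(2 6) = (0 5 4 7 2 3 6 1)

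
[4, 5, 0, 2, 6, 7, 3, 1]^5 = [0, 7, 2, 3, 4, 1, 6, 5]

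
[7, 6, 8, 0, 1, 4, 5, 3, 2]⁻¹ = [3, 4, 8, 7, 5, 6, 1, 0, 2]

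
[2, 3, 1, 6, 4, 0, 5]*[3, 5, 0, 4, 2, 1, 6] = [0, 4, 5, 6, 2, 3, 1]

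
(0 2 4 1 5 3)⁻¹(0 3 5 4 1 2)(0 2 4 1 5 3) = (0 3 1 5 4 2)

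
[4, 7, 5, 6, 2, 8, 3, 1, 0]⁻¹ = [8, 7, 4, 6, 0, 2, 3, 1, 5]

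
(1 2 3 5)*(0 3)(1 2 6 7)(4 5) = (0 3 4 5 2)(1 6 7)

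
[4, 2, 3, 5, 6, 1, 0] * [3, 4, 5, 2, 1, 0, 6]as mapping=[0→1, 1→5, 2→2, 3→0, 4→6, 5→4, 6→3]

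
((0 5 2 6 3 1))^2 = (0 2 3)(1 5 6)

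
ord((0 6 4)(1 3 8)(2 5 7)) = 3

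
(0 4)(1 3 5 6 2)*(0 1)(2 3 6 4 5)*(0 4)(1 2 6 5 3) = (0 3 6 1 5)(2 4)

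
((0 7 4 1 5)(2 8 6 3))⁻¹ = (0 5 1 4 7)(2 3 6 8)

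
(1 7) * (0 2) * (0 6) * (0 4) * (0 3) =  (0 2 6 4 3) (1 7) 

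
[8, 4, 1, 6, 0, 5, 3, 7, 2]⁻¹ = [4, 2, 8, 6, 1, 5, 3, 7, 0]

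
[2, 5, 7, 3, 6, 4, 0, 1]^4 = [5, 0, 4, 3, 7, 2, 1, 6]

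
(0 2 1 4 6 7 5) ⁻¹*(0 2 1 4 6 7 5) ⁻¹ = (0 7 4 2 5 6 1) 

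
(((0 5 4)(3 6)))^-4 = (0 4 5)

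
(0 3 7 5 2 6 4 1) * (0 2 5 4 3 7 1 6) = (0 7 4 6 3 1 2)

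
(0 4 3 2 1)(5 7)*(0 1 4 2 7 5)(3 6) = (0 2 4 6 3 7)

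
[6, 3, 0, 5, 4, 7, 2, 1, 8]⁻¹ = [2, 7, 6, 1, 4, 3, 0, 5, 8]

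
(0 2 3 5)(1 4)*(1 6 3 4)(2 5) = (0 5)(2 4 6 3)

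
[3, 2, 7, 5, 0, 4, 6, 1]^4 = [0, 2, 7, 3, 4, 5, 6, 1]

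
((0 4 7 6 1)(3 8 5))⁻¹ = (0 1 6 7 4)(3 5 8)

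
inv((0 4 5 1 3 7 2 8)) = (0 8 2 7 3 1 5 4)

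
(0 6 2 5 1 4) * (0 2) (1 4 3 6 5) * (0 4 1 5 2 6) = (0 2 5 1 3) (4 6) 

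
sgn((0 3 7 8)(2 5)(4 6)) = -1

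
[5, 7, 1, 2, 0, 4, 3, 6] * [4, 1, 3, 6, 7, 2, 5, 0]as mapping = [0→2, 1→0, 2→1, 3→3, 4→4, 5→7, 6→6, 7→5]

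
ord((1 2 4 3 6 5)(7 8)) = 6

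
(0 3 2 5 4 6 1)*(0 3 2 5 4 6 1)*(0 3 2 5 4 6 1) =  (0 5 1 2 6 3 4)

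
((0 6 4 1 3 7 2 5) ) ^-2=(0 2 3 4) (1 6 5 7) 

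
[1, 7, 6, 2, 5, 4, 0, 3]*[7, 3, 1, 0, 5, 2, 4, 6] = [3, 6, 4, 1, 2, 5, 7, 0]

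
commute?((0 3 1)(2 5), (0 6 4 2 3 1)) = no:(0 3 1)(2 5)*(0 6 4 2 3 1) = (0 1 6 4 2 5 3), (0 6 4 2 3 1)*(0 3 1)(2 5) = (0 6 4 5 2 1 3)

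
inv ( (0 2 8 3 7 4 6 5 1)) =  (0 1 5 6 4 7 3 8 2)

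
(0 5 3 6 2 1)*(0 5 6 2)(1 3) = (0 6)(1 5)(2 3)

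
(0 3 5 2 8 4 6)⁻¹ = (0 6 4 8 2 5 3)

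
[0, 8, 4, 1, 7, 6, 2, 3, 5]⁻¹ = [0, 3, 6, 7, 2, 8, 5, 4, 1]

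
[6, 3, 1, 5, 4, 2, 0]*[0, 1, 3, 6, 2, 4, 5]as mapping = [0→5, 1→6, 2→1, 3→4, 4→2, 5→3, 6→0]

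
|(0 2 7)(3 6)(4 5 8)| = 6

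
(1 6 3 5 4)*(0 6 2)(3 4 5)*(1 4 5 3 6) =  (0 1 2)(3 6 5)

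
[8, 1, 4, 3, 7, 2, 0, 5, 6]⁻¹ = [6, 1, 5, 3, 2, 7, 8, 4, 0]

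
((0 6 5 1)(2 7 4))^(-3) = (0 6 5 1)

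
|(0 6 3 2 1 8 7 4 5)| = 9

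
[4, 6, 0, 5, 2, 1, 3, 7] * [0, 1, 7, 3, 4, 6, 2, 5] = [4, 2, 0, 6, 7, 1, 3, 5]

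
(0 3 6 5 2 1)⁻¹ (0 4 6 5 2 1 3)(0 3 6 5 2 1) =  (0 6 3 4 5 2 1)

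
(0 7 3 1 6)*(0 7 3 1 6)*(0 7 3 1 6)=(0 1 7 6 3)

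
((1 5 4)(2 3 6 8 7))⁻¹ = (1 4 5)(2 7 8 6 3)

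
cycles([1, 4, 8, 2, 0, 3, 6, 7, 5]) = (0 1 4)(2 8 5 3)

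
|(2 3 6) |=3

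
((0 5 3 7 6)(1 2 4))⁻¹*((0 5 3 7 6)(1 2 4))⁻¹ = (0 7 5 6 3)(1 2 4)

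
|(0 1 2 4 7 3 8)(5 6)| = 14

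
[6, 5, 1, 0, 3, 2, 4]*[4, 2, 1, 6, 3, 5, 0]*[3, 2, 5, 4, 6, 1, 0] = [3, 1, 5, 6, 0, 2, 4]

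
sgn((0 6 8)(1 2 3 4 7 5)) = -1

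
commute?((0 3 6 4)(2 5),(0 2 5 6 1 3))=no:(0 3 6 4)(2 5)*(0 2 5 6 1 3)=(1 3)(2 6 4),(0 2 5 6 1 3)*(0 3 6 4)(2 5)=(0 5 4)(1 6)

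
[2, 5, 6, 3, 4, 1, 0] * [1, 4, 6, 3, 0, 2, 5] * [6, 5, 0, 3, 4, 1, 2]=[2, 0, 1, 3, 6, 4, 5]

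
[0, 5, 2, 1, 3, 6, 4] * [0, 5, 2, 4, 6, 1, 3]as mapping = [0→0, 1→1, 2→2, 3→5, 4→4, 5→3, 6→6]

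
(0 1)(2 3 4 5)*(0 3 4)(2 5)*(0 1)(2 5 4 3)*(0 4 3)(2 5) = (0 4 2)(1 5 3)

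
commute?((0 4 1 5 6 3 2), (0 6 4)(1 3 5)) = no:(0 4 1 5 6 3 2)*(0 6 4)(1 3 5) = (2 6 5 4 3), (0 6 4)(1 3 5)*(0 4 1 5 6 3 2) = (0 3 6 1 2)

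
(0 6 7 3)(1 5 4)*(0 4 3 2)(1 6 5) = (0 5 3 4 6 7 2)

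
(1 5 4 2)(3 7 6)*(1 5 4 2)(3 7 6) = (1 4)(2 5)(3 6 7)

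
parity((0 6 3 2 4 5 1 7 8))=even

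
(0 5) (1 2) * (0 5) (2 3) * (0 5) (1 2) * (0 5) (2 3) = (1 2 3) 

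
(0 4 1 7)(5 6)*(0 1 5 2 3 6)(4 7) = (0 7 1 4 5)(2 3 6)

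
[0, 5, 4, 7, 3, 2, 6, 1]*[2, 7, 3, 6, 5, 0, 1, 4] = [2, 0, 5, 4, 6, 3, 1, 7]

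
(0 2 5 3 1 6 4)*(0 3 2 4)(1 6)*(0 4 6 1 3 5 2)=(0 6 4 5)(1 3)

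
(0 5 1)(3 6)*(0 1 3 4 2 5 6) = (0 6 4 2 5 3)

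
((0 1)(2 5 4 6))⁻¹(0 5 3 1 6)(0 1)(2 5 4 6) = (0 2 1 4 3)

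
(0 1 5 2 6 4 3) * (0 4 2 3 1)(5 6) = (1 6 2 5 3 4)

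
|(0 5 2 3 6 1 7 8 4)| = 9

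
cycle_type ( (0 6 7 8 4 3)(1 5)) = 2.6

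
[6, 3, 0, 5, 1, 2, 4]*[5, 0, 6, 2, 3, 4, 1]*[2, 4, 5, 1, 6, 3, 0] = [4, 5, 3, 6, 2, 0, 1]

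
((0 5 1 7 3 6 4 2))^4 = (0 3)(1 4)(2 7)(5 6)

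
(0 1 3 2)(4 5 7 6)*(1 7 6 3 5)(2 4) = (0 7 3 4 1 5 6 2)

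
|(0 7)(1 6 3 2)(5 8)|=4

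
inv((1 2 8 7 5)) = (1 5 7 8 2)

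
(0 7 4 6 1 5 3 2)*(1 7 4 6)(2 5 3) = (0 4 1 3 5 2)(6 7)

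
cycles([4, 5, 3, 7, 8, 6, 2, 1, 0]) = (0 4 8)(1 5 6 2 3 7)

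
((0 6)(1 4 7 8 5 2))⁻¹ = (0 6)(1 2 5 8 7 4)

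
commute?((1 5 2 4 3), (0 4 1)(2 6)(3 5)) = no:(1 5 2 4 3)*(0 4 1)(2 6)(3 5) = (0 4 5 6 2 1 3), (0 4 1)(2 6)(3 5)*(1 5 2 4 3) = (0 3 2 6 4 5 1)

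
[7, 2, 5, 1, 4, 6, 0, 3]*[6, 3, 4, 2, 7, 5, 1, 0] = [0, 4, 5, 3, 7, 1, 6, 2]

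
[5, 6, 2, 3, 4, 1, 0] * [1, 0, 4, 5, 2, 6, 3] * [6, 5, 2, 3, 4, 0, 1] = [1, 3, 4, 0, 2, 6, 5]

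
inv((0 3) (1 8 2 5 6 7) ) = (0 3) (1 7 6 5 2 8) 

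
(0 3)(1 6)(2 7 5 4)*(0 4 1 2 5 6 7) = (0 3 4 5 1 7 6 2)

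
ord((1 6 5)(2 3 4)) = 3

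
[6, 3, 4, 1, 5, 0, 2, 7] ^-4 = [6, 1, 4, 3, 5, 0, 2, 7] 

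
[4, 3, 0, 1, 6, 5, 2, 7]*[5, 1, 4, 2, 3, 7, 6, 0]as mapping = [0→3, 1→2, 2→5, 3→1, 4→6, 5→7, 6→4, 7→0]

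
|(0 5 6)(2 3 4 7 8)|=15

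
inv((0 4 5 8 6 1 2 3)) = (0 3 2 1 6 8 5 4)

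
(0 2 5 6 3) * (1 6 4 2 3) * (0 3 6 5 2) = (0 6 1 5 4)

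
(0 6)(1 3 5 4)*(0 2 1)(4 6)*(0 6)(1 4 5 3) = (0 5)(2 4 6)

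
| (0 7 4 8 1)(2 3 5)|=15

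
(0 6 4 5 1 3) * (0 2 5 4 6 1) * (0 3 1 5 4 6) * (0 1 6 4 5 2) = (0 2 5 3)(1 6)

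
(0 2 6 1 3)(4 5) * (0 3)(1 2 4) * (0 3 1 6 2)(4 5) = (0 5 6)(1 3)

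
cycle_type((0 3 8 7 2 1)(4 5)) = 2.6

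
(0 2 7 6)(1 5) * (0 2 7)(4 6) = (0 7 4 6 2)(1 5)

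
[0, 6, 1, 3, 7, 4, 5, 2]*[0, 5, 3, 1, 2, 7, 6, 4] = [0, 6, 5, 1, 4, 2, 7, 3]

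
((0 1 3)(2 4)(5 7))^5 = (0 3 1)(2 4)(5 7)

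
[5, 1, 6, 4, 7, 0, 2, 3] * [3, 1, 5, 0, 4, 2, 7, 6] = [2, 1, 7, 4, 6, 3, 5, 0]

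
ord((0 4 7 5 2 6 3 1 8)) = 9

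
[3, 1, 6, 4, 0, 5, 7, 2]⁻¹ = [4, 1, 7, 0, 3, 5, 2, 6]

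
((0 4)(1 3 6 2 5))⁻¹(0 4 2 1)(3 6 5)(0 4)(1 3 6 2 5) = (0 5 3 4)(1 6 2)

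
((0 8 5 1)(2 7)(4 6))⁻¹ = (0 1 5 8)(2 7)(4 6)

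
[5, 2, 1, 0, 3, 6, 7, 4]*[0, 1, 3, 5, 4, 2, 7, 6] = [2, 3, 1, 0, 5, 7, 6, 4]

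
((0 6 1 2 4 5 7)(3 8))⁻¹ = (0 7 5 4 2 1 6)(3 8)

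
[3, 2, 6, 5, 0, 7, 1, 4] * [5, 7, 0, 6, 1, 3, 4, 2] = [6, 0, 4, 3, 5, 2, 7, 1]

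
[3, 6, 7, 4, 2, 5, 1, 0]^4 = [7, 1, 4, 0, 3, 5, 6, 2]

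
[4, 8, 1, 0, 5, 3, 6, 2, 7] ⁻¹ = [3, 2, 7, 5, 0, 4, 6, 8, 1] 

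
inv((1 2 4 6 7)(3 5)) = (1 7 6 4 2)(3 5)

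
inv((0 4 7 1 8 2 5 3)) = (0 3 5 2 8 1 7 4)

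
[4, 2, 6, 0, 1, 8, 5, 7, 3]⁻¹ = [3, 4, 1, 8, 0, 6, 2, 7, 5]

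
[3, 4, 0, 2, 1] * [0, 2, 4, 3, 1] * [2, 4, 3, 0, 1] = [0, 4, 2, 1, 3]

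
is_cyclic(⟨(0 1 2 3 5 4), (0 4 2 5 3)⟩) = no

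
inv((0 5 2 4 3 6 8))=(0 8 6 3 4 2 5)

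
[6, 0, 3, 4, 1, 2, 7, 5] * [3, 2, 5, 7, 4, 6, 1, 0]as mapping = [0→1, 1→3, 2→7, 3→4, 4→2, 5→5, 6→0, 7→6]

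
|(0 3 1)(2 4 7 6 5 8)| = 6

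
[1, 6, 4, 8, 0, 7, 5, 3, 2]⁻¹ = [4, 0, 8, 7, 2, 6, 1, 5, 3]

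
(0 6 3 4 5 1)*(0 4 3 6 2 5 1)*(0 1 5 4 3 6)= (0 2 4 5 1 3 6)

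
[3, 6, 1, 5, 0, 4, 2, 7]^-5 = [4, 6, 1, 0, 5, 3, 2, 7]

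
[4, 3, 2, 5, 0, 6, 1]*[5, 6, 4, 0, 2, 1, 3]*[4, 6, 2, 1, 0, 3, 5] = [2, 4, 0, 6, 3, 1, 5]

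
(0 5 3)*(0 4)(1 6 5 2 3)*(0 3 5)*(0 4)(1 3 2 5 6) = (0 5 3)(2 6 4)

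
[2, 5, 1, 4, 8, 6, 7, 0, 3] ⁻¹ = [7, 2, 0, 8, 3, 1, 5, 6, 4] 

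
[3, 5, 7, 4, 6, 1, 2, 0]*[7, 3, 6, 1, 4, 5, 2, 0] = [1, 5, 0, 4, 2, 3, 6, 7]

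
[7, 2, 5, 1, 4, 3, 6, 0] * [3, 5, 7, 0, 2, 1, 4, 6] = [6, 7, 1, 5, 2, 0, 4, 3]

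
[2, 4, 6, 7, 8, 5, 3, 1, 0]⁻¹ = [8, 7, 0, 6, 1, 5, 2, 3, 4]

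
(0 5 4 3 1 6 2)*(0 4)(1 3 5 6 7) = (0 6 2 4 5)(1 7)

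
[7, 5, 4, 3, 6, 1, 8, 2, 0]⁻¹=[8, 5, 7, 3, 2, 1, 4, 0, 6]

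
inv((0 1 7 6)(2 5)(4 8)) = (0 6 7 1)(2 5)(4 8)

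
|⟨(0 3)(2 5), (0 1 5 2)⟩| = 20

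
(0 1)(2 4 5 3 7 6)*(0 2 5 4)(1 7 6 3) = (0 7 3 6 5 1 2)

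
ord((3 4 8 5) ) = 4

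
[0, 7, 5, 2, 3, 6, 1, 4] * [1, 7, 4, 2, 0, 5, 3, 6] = [1, 6, 5, 4, 2, 3, 7, 0]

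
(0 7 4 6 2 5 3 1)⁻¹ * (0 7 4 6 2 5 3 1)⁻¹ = (0 3 2 4)(1 5 6 7)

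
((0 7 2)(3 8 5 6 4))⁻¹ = (0 2 7)(3 4 6 5 8)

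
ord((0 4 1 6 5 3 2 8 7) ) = 9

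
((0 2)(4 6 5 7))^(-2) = (4 5)(6 7)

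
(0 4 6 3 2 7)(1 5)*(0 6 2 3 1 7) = (0 4 2)(1 5 7 6)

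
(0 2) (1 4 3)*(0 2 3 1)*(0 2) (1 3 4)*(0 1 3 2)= (0 4 2 1 3) 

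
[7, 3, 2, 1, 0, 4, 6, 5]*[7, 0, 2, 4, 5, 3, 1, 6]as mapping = [0→6, 1→4, 2→2, 3→0, 4→7, 5→5, 6→1, 7→3]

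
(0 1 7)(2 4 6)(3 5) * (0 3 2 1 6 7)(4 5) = (0 6 1)(2 5)(3 4 7)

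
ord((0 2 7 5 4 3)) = 6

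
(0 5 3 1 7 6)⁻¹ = (0 6 7 1 3 5)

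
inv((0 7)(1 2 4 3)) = (0 7)(1 3 4 2)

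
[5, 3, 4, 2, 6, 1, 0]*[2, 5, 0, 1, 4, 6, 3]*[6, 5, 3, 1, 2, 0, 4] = [4, 5, 2, 6, 1, 0, 3]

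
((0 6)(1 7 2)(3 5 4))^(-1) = (0 6)(1 2 7)(3 4 5)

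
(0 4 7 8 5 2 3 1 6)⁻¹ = (0 6 1 3 2 5 8 7 4)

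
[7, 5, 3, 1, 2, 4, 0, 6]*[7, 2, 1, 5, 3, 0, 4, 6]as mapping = [0→6, 1→0, 2→5, 3→2, 4→1, 5→3, 6→7, 7→4]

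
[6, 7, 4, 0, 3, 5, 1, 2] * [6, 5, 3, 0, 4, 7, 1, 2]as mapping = [0→1, 1→2, 2→4, 3→6, 4→0, 5→7, 6→5, 7→3]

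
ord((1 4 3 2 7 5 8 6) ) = 8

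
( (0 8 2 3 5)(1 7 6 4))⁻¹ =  (0 5 3 2 8)(1 4 6 7)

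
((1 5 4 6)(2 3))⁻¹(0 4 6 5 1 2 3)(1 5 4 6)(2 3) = (0 6 1 4 5 3 2)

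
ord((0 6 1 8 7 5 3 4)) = 8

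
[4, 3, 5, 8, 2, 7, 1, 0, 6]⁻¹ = [7, 6, 4, 1, 0, 2, 8, 5, 3]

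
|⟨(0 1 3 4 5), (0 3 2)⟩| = 360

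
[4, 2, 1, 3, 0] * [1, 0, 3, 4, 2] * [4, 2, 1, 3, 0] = [1, 3, 4, 0, 2]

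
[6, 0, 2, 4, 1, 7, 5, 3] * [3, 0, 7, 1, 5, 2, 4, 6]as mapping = [0→4, 1→3, 2→7, 3→5, 4→0, 5→6, 6→2, 7→1]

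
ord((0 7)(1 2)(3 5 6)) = 6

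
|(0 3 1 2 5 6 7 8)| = 8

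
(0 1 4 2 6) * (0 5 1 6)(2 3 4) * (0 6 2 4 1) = (0 2 6 5)(1 4 3)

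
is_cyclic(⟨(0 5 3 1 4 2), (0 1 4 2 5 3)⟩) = no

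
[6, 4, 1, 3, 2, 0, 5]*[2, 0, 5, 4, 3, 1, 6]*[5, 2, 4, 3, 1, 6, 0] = [0, 3, 5, 1, 6, 4, 2]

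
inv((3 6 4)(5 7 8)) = (3 4 6)(5 8 7)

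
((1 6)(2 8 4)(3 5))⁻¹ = (1 6)(2 4 8)(3 5)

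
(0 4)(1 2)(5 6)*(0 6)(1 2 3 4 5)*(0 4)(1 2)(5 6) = (0 6 2 1 3)(4 5)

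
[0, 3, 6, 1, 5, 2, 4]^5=[0, 3, 6, 1, 5, 2, 4]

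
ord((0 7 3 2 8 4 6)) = 7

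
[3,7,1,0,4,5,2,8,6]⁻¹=[3,2,6,0,4,5,8,1,7]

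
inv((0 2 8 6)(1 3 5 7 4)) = (0 6 8 2)(1 4 7 5 3)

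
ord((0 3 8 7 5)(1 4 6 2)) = 20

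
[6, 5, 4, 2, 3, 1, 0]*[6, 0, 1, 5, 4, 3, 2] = [2, 3, 4, 1, 5, 0, 6]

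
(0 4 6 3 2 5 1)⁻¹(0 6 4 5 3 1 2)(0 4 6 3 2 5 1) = (0 5 4 3 6 1 2)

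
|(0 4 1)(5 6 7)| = 3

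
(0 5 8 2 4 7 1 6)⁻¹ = (0 6 1 7 4 2 8 5)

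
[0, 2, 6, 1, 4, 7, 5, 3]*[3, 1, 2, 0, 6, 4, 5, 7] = [3, 2, 5, 1, 6, 7, 4, 0]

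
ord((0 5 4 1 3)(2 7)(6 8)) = 10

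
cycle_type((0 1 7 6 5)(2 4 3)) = 3.5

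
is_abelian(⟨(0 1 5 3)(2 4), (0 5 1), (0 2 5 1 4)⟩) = no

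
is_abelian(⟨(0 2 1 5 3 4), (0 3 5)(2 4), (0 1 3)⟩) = no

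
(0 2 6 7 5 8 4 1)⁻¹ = (0 1 4 8 5 7 6 2)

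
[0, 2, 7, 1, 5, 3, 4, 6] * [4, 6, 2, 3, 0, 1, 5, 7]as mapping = [0→4, 1→2, 2→7, 3→6, 4→1, 5→3, 6→0, 7→5]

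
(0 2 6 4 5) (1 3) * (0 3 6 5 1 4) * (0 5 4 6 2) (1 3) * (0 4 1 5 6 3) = (0 4) (1 2) 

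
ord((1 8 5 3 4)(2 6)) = 10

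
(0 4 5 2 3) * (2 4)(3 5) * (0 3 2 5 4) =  (0 5)(2 4)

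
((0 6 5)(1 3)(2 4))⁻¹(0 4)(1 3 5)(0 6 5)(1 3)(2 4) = (0 3 1)(2 6)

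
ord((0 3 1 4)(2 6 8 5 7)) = 20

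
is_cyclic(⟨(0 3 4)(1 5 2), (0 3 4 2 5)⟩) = no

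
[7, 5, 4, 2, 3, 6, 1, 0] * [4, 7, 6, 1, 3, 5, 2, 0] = [0, 5, 3, 6, 1, 2, 7, 4]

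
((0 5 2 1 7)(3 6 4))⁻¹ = (0 7 1 2 5)(3 4 6)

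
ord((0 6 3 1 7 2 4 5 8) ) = 9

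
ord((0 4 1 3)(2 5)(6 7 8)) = 12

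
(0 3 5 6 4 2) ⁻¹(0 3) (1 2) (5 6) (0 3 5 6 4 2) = (0 1) (3 5) (4 6) 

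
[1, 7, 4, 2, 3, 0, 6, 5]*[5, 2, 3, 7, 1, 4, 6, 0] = [2, 0, 1, 3, 7, 5, 6, 4]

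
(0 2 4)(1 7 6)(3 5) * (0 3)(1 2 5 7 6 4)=(0 5)(1 6 2)(3 7 4)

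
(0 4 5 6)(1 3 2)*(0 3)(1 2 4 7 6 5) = (0 7 6 3 4 1)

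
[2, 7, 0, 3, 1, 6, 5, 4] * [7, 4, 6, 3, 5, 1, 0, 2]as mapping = [0→6, 1→2, 2→7, 3→3, 4→4, 5→0, 6→1, 7→5]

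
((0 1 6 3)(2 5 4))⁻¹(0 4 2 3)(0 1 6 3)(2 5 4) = (0 1 2 5)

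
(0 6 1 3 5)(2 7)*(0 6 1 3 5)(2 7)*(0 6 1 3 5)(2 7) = (0 3 6 5 1)(2 7)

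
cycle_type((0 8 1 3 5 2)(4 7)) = 2.6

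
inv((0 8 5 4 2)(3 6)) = (0 2 4 5 8)(3 6)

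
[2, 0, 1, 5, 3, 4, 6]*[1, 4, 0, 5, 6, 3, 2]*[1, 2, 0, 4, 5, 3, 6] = [1, 2, 5, 4, 3, 6, 0]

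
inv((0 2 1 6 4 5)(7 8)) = (0 5 4 6 1 2)(7 8)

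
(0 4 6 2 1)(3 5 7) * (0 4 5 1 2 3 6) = (0 5 7 6 3 1 4)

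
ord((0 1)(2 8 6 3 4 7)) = 6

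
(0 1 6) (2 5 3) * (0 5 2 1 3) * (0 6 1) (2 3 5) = (0 5 6 2 3) 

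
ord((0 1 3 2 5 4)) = 6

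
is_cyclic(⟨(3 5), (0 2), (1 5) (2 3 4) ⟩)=no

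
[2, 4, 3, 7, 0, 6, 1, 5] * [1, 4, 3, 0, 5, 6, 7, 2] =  [3, 5, 0, 2, 1, 7, 4, 6]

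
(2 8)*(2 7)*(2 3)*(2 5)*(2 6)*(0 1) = (0 1)(2 8 7 3 5 6)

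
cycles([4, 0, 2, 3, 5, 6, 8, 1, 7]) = (0 4 5 6 8 7 1)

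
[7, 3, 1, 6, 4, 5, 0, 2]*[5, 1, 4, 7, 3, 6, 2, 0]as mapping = [0→0, 1→7, 2→1, 3→2, 4→3, 5→6, 6→5, 7→4]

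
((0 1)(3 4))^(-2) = ()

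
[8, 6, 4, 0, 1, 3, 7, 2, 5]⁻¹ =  [3, 4, 7, 5, 2, 8, 1, 6, 0]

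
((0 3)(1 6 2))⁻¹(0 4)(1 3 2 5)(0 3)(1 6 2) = (0 1 5 6)(3 4)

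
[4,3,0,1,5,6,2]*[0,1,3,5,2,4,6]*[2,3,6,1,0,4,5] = [6,4,2,3,0,5,1]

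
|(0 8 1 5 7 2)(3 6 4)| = 6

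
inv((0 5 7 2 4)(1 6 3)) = (0 4 2 7 5)(1 3 6)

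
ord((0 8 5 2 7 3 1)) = 7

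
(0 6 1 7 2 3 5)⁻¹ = (0 5 3 2 7 1 6)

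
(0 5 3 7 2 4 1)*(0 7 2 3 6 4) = (0 5 6 4 1 7 3 2)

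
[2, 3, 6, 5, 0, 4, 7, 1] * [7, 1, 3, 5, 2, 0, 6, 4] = [3, 5, 6, 0, 7, 2, 4, 1]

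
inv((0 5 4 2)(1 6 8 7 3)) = (0 2 4 5)(1 3 7 8 6)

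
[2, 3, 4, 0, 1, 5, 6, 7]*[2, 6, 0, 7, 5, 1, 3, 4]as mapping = [0→0, 1→7, 2→5, 3→2, 4→6, 5→1, 6→3, 7→4]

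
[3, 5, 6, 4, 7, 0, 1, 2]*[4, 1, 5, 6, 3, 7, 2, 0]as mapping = [0→6, 1→7, 2→2, 3→3, 4→0, 5→4, 6→1, 7→5]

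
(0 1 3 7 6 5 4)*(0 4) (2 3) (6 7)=(0 1 2 3 6 5) 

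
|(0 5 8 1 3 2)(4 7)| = 6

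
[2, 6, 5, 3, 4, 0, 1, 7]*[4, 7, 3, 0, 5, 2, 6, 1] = [3, 6, 2, 0, 5, 4, 7, 1]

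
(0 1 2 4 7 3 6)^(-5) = (0 2 7 6 1 4 3)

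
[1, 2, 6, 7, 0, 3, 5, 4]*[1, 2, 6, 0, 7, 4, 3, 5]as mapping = [0→2, 1→6, 2→3, 3→5, 4→1, 5→0, 6→4, 7→7]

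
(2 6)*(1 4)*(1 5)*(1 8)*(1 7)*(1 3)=(1 4 5 8 7 3)(2 6)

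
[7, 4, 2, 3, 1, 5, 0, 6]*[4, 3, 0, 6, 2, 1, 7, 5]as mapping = [0→5, 1→2, 2→0, 3→6, 4→3, 5→1, 6→4, 7→7]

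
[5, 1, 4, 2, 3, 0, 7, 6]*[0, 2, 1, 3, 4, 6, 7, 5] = [6, 2, 4, 1, 3, 0, 5, 7]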